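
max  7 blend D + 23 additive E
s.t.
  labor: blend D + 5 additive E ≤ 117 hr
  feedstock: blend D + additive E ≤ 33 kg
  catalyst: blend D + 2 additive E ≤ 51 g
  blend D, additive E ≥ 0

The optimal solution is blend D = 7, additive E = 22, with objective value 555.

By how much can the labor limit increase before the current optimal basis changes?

Binding constraints: labor, catalyst. The basis is B = [[1,5],[1,2]] with det -3.
Per unit increase in labor, x* moves by d = (-0.6667, 0.3333).
The basis stays optimal until blend D reaches 0; allowable increase = 10.5 hr.

10.5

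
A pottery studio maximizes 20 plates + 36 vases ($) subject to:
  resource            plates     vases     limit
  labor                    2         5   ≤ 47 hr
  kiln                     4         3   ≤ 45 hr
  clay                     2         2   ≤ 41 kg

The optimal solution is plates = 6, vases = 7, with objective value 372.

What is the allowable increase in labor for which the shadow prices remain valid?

28

Binding constraints: labor, kiln. The basis is B = [[2,5],[4,3]] with det -14.
Per unit increase in labor, x* moves by d = (-0.2143, 0.2857).
The basis stays optimal until plates reaches 0; allowable increase = 28 hr.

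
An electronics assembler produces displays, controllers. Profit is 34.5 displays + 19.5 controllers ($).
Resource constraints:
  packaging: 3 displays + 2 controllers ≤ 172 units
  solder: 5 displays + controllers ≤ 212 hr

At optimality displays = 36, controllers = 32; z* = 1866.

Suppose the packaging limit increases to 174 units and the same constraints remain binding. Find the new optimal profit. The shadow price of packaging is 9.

Δb = 2, so new z* = 1866 + (9)·(2) = 1866 + 18 = 1884.

1884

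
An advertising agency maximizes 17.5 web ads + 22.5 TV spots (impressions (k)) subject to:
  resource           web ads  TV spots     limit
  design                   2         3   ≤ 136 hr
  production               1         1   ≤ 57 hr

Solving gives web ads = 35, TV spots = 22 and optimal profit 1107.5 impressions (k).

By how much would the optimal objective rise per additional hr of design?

5

At the optimum: design uses 136 of 136 (binding); production uses 57 of 57 (binding).
Dual feasibility on the basic columns requires 2·y_design + 1·y_production = 17.5, 3·y_design + 1·y_production = 22.5.
→ y_design = 5 and y_production = 7.5.
Shadow price of design = 5.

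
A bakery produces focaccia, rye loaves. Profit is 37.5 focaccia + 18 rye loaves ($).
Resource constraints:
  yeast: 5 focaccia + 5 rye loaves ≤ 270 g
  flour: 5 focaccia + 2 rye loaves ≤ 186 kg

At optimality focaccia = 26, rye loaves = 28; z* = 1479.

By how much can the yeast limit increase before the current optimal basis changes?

195

Binding constraints: yeast, flour. The basis is B = [[5,5],[5,2]] with det -15.
Per unit increase in yeast, x* moves by d = (-0.1333, 0.3333).
The basis stays optimal until focaccia reaches 0; allowable increase = 195 g.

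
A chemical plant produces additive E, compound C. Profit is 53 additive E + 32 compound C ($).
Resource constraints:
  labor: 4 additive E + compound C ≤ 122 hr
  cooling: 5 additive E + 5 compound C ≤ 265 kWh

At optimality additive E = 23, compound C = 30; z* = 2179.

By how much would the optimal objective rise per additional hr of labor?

7

At the optimum: labor uses 122 of 122 (binding); cooling uses 265 of 265 (binding).
From A_Bᵀ y = c: 4·y_labor + 5·y_cooling = 53; 1·y_labor + 5·y_cooling = 32.
This yields shadow prices y_labor = 7, y_cooling = 5.
Shadow price of labor = 7.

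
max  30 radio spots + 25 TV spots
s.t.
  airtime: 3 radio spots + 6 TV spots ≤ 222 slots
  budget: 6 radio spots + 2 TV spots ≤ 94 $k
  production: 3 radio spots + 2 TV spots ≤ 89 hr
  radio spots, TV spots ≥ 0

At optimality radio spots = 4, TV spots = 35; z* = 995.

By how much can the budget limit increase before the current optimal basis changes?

Binding constraints: airtime, budget. The basis is B = [[3,6],[6,2]] with det -30.
Per unit increase in budget, x* moves by d = (0.2, -0.1).
The basis stays optimal until production becomes binding; allowable increase = 17.5 $k.

17.5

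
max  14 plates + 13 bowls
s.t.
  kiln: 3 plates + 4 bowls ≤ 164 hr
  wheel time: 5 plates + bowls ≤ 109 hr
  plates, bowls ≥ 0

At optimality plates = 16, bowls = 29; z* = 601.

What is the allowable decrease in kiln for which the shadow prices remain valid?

Binding constraints: kiln, wheel time. The basis is B = [[3,4],[5,1]] with det -17.
Per unit decrease in kiln, x* moves by d = (0.0588, -0.2941).
The basis stays optimal until bowls reaches 0; allowable decrease = 98.6 hr.

98.6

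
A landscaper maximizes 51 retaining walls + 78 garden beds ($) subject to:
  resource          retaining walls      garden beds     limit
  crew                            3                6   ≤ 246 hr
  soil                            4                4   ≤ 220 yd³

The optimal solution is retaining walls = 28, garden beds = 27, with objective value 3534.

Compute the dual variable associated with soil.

6

Check each constraint at x*: crew 246/246 (tight); soil 220/220 (tight).
Dual feasibility on the basic columns requires 3·y_crew + 4·y_soil = 51, 6·y_crew + 4·y_soil = 78.
Solving: y_crew = 9, y_soil = 6.
Shadow price of soil = 6.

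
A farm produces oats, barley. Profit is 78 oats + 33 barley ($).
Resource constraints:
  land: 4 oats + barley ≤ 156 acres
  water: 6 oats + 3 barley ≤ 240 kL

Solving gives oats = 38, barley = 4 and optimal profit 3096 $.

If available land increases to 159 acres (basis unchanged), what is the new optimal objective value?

3114

Both land and water are binding at x*.
From A_Bᵀ y = c: 4·y_land + 6·y_water = 78; 1·y_land + 3·y_water = 33.
This yields shadow prices y_land = 6, y_water = 9.
Δz = y_land·Δb = 6 × (3) = 18, so new z* = 3096 + 18 = 3114.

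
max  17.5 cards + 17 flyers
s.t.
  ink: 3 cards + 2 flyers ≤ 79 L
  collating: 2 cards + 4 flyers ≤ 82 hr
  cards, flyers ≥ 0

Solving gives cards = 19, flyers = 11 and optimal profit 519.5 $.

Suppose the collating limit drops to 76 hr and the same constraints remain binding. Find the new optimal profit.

507.5

At the optimum: ink uses 79 of 79 (binding); collating uses 82 of 82 (binding).
From A_Bᵀ y = c: 3·y_ink + 2·y_collating = 17.5; 2·y_ink + 4·y_collating = 17.
This yields shadow prices y_ink = 4.5, y_collating = 2.
Δz = y_collating·Δb = 2 × (-6) = -12, so new z* = 519.5 − 12 = 507.5.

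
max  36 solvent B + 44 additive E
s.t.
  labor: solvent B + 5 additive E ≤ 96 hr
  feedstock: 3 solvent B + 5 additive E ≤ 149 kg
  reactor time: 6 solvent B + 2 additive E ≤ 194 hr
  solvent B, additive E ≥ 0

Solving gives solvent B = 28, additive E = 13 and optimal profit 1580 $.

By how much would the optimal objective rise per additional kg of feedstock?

Binding: feedstock and reactor time. Non-binding: labor (3 unused).
Slack constraints have shadow price 0 (complementary slackness).
The binding rows give the dual system: 3·y_feedstock + 6·y_reactor time = 36 and 5·y_feedstock + 2·y_reactor time = 44.
→ y_feedstock = 8 and y_reactor time = 2.
Shadow price of feedstock = 8.

8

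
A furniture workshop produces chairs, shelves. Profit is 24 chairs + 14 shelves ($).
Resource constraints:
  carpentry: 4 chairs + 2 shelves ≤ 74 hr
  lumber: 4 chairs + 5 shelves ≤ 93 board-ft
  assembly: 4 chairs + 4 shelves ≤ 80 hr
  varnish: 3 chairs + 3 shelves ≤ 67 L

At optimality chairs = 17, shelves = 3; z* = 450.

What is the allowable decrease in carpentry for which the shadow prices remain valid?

Binding constraints: carpentry, assembly. The basis is B = [[4,2],[4,4]] with det 8.
Per unit decrease in carpentry, x* moves by d = (-0.5, 0.5).
The basis stays optimal until lumber becomes binding; allowable decrease = 20 hr.

20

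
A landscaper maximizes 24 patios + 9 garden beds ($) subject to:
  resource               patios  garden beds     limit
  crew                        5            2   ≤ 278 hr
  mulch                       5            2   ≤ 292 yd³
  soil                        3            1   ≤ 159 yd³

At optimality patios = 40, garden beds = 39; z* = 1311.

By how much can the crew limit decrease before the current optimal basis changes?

13

Binding constraints: crew, soil. The basis is B = [[5,2],[3,1]] with det -1.
Per unit decrease in crew, x* moves by d = (1, -3).
The basis stays optimal until garden beds reaches 0; allowable decrease = 13 hr.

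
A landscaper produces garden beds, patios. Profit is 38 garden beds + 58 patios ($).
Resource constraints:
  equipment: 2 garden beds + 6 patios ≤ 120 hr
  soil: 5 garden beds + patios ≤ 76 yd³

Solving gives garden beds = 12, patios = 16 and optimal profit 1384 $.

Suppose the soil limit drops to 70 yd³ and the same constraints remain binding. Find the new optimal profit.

1360

At the optimum: equipment uses 120 of 120 (binding); soil uses 76 of 76 (binding).
The binding rows give the dual system: 2·y_equipment + 5·y_soil = 38 and 6·y_equipment + 1·y_soil = 58.
Solving: y_equipment = 9, y_soil = 4.
Δz = y_soil·Δb = 4 × (-6) = -24, so new z* = 1384 − 24 = 1360.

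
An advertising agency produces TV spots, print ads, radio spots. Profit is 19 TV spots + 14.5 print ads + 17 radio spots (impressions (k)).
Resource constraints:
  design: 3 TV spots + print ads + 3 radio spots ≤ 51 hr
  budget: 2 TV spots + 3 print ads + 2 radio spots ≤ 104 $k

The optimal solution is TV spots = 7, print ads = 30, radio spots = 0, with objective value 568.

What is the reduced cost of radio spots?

At the optimum: design uses 51 of 51 (binding); budget uses 104 of 104 (binding).
The binding rows give the dual system: 3·y_design + 2·y_budget = 19 and 1·y_design + 3·y_budget = 14.5.
→ y_design = 4 and y_budget = 3.5.
Reduced cost of radio spots: c₃ − yᵀa₃ = 17 − (4·3 + 3.5·2) = 17 − 19 = -2.

-2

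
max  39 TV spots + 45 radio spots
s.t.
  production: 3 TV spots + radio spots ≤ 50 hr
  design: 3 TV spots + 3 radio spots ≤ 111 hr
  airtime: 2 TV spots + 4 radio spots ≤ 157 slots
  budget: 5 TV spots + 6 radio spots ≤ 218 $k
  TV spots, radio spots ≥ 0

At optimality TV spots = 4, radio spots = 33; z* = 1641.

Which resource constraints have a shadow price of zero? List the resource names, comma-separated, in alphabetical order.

airtime, production

production: 45/50 (slack 5)
design: 111/111 (binding)
airtime: 140/157 (slack 17)
budget: 218/218 (binding)
By complementary slackness, a constraint with positive slack has shadow price 0 → airtime, production.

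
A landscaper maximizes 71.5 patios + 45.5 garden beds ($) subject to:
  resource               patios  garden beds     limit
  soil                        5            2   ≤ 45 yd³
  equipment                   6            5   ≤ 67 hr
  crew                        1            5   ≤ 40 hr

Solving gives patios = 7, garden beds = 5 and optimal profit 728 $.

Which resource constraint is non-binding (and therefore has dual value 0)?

soil: 45/45 (binding)
equipment: 67/67 (binding)
crew: 32/40 (slack 8)
By complementary slackness, a constraint with positive slack has shadow price 0 → crew.

crew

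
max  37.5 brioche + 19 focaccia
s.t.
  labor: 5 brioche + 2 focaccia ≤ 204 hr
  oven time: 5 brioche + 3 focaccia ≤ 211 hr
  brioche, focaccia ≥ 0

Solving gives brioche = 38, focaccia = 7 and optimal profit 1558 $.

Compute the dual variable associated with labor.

Both labor and oven time are binding at x*.
From A_Bᵀ y = c: 5·y_labor + 5·y_oven time = 37.5; 2·y_labor + 3·y_oven time = 19.
Solving: y_labor = 3.5, y_oven time = 4.
Shadow price of labor = 3.5.

3.5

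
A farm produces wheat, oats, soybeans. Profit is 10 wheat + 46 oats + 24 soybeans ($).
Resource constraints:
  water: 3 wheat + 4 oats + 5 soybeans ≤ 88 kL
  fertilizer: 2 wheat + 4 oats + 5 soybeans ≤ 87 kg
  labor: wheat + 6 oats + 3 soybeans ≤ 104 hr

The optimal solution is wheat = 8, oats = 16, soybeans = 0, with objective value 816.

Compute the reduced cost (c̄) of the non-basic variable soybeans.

-2

Binding: water and labor. Non-binding: fertilizer (7 unused).
Since fertilizer is not tight, its dual is 0.
Dual feasibility on the basic columns requires 3·y_water + 1·y_labor = 10, 4·y_water + 6·y_labor = 46.
Solving: y_water = 1, y_labor = 7.
Reduced cost of soybeans: c₃ − yᵀa₃ = 24 − (1·5 + 7·3) = 24 − 26 = -2.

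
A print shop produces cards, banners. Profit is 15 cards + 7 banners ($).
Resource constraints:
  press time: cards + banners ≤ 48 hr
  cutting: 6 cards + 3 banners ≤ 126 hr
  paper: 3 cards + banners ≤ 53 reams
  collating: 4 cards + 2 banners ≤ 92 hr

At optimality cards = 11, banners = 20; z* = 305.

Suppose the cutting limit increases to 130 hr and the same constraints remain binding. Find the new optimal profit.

313

Binding: cutting and paper. Non-binding: press time (17 unused), collating (8 unused).
Since press time, collating are not tight, their duals are 0.
Dual feasibility on the basic columns requires 6·y_cutting + 3·y_paper = 15, 3·y_cutting + 1·y_paper = 7.
Solving: y_cutting = 2, y_paper = 1.
Δz = y_cutting·Δb = 2 × (4) = 8, so new z* = 305 + 8 = 313.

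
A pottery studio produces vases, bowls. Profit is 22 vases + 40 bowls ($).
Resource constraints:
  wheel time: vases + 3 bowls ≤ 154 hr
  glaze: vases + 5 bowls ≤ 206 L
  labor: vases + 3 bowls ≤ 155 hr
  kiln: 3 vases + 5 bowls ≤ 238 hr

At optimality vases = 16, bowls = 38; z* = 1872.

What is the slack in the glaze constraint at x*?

glaze used = 1·16 + 5·38 = 206; slack = 206 − 206 = 0.

0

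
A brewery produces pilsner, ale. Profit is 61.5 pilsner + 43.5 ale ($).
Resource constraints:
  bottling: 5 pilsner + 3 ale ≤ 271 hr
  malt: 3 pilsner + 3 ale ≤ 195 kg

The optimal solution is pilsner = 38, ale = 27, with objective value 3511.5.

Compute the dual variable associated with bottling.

9

Check each constraint at x*: bottling 271/271 (tight); malt 195/195 (tight).
From A_Bᵀ y = c: 5·y_bottling + 3·y_malt = 61.5; 3·y_bottling + 3·y_malt = 43.5.
Solving: y_bottling = 9, y_malt = 5.5.
Shadow price of bottling = 9.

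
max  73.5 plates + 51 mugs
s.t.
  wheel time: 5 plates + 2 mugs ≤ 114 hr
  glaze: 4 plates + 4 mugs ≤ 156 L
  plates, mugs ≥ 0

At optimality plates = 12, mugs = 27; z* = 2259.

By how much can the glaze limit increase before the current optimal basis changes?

Binding constraints: wheel time, glaze. The basis is B = [[5,2],[4,4]] with det 12.
Per unit increase in glaze, x* moves by d = (-0.1667, 0.4167).
The basis stays optimal until plates reaches 0; allowable increase = 72 L.

72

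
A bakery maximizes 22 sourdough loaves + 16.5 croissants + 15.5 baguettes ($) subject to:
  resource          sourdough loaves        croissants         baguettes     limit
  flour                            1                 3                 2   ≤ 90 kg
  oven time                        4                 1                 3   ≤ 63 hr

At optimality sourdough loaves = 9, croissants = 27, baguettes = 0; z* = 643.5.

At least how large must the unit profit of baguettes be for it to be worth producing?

21.5

Both flour and oven time are binding at x*.
The binding rows give the dual system: 1·y_flour + 4·y_oven time = 22 and 3·y_flour + 1·y_oven time = 16.5.
→ y_flour = 4 and y_oven time = 4.5.
baguettes enters the basis when its profit ≥ yᵀa₃ = 4·2 + 4.5·3 = 21.5.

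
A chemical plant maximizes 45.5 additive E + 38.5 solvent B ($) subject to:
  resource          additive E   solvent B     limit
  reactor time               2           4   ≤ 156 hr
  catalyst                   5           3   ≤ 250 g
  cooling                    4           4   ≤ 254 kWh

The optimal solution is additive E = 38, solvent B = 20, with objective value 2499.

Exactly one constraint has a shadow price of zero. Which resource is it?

reactor time: 156/156 (binding)
catalyst: 250/250 (binding)
cooling: 232/254 (slack 22)
By complementary slackness, a constraint with positive slack has shadow price 0 → cooling.

cooling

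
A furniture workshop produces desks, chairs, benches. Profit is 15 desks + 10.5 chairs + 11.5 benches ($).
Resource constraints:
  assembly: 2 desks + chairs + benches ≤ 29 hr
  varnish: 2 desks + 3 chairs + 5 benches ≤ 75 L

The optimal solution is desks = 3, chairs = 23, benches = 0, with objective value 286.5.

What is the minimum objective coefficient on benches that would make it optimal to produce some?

Both assembly and varnish are binding at x*.
Dual feasibility on the basic columns requires 2·y_assembly + 2·y_varnish = 15, 1·y_assembly + 3·y_varnish = 10.5.
This yields shadow prices y_assembly = 6, y_varnish = 1.5.
benches enters the basis when its profit ≥ yᵀa₃ = 6·1 + 1.5·5 = 13.5.

13.5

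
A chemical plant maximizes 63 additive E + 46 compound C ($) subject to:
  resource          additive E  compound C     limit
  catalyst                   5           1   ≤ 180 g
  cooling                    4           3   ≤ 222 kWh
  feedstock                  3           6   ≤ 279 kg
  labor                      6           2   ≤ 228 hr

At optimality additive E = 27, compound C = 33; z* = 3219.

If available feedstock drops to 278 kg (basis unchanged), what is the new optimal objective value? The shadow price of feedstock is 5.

Δb = -1, so new z* = 3219 + (5)·(-1) = 3219 − 5 = 3214.

3214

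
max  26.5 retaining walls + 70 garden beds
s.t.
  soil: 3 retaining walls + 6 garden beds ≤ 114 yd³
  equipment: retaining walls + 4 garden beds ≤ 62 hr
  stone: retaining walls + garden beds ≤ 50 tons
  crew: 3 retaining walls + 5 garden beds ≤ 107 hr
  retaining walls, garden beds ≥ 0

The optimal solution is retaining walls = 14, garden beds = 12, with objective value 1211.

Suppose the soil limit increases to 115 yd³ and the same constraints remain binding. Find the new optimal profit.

At the optimum: soil uses 114 of 114 (binding); equipment uses 62 of 62 (binding); stone uses 26 of 50 (slack = 24); crew uses 102 of 107 (slack = 5).
By complementary slackness, y = 0 for the non-binding constraints.
From A_Bᵀ y = c: 3·y_soil + 1·y_equipment = 26.5; 6·y_soil + 4·y_equipment = 70.
Solving: y_soil = 6, y_equipment = 8.5.
Δz = y_soil·Δb = 6 × (1) = 6, so new z* = 1211 + 6 = 1217.

1217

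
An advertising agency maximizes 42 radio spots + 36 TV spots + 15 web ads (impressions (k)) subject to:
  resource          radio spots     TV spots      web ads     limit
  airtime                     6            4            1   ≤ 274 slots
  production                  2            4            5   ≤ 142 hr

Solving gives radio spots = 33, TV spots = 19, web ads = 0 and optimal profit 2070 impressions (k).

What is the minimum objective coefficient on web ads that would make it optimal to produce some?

21

Check each constraint at x*: airtime 274/274 (tight); production 142/142 (tight).
From A_Bᵀ y = c: 6·y_airtime + 2·y_production = 42; 4·y_airtime + 4·y_production = 36.
This yields shadow prices y_airtime = 6, y_production = 3.
web ads enters the basis when its profit ≥ yᵀa₃ = 6·1 + 3·5 = 21.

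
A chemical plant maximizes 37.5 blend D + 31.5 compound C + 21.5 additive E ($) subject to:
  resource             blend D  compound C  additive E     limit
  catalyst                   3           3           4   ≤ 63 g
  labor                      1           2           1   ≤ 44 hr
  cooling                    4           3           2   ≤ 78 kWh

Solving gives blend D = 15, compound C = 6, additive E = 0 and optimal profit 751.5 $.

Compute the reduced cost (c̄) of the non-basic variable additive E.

-8.5

Binding: catalyst and cooling. Non-binding: labor (17 unused).
Slack constraints have shadow price 0 (complementary slackness).
Dual feasibility on the basic columns requires 3·y_catalyst + 4·y_cooling = 37.5, 3·y_catalyst + 3·y_cooling = 31.5.
→ y_catalyst = 4.5 and y_cooling = 6.
Reduced cost of additive E: c₃ − yᵀa₃ = 21.5 − (4.5·4 + 6·2) = 21.5 − 30 = -8.5.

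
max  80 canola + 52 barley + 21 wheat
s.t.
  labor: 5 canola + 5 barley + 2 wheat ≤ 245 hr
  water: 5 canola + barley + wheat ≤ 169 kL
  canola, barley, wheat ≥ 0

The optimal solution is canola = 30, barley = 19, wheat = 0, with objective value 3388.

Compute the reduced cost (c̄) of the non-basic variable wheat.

-4

At the optimum: labor uses 245 of 245 (binding); water uses 169 of 169 (binding).
From A_Bᵀ y = c: 5·y_labor + 5·y_water = 80; 5·y_labor + 1·y_water = 52.
→ y_labor = 9 and y_water = 7.
Reduced cost of wheat: c₃ − yᵀa₃ = 21 − (9·2 + 7·1) = 21 − 25 = -4.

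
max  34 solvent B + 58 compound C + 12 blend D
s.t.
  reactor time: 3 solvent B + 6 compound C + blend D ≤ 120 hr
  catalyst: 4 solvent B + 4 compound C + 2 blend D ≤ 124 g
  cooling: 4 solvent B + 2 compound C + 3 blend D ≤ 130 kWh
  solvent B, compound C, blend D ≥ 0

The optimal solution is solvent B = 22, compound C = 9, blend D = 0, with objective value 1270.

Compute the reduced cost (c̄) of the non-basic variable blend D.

-1

Check each constraint at x*: reactor time 120/120 (tight); catalyst 124/124 (tight); cooling 106/130 (slack 24).
Since cooling is not tight, its dual is 0.
Dual feasibility on the basic columns requires 3·y_reactor time + 4·y_catalyst = 34, 6·y_reactor time + 4·y_catalyst = 58.
→ y_reactor time = 8 and y_catalyst = 2.5.
Reduced cost of blend D: c₃ − yᵀa₃ = 12 − (8·1 + 2.5·2) = 12 − 13 = -1.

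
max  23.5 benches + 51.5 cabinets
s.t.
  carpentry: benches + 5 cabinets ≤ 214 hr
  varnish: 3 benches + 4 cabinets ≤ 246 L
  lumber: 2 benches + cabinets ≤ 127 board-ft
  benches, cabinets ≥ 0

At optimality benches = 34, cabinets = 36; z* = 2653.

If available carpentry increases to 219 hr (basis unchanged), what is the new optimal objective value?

Binding: carpentry and varnish. Non-binding: lumber (23 unused).
By complementary slackness, y = 0 for the non-binding constraint.
The binding rows give the dual system: 1·y_carpentry + 3·y_varnish = 23.5 and 5·y_carpentry + 4·y_varnish = 51.5.
→ y_carpentry = 5.5 and y_varnish = 6.
Δz = y_carpentry·Δb = 5.5 × (5) = 27.5, so new z* = 2653 + 27.5 = 2680.5.

2680.5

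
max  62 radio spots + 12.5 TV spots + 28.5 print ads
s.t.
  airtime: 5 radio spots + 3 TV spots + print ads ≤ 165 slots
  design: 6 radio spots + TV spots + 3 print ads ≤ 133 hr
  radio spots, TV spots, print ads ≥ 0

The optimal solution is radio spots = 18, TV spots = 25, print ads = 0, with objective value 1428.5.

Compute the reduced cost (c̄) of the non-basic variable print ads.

Both airtime and design are binding at x*.
The binding rows give the dual system: 5·y_airtime + 6·y_design = 62 and 3·y_airtime + 1·y_design = 12.5.
→ y_airtime = 1 and y_design = 9.5.
Reduced cost of print ads: c₃ − yᵀa₃ = 28.5 − (1·1 + 9.5·3) = 28.5 − 29.5 = -1.

-1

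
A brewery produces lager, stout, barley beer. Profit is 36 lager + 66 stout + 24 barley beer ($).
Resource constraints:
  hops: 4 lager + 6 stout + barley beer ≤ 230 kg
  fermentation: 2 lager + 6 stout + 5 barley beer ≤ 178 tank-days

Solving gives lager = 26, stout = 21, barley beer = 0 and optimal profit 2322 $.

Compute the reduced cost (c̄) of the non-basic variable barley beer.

Both hops and fermentation are binding at x*.
The binding rows give the dual system: 4·y_hops + 2·y_fermentation = 36 and 6·y_hops + 6·y_fermentation = 66.
Solving: y_hops = 7, y_fermentation = 4.
Reduced cost of barley beer: c₃ − yᵀa₃ = 24 − (7·1 + 4·5) = 24 − 27 = -3.

-3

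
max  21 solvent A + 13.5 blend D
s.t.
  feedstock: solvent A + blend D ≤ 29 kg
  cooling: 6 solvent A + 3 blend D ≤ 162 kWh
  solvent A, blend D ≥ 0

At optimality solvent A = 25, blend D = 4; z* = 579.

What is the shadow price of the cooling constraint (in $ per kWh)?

2.5

Check each constraint at x*: feedstock 29/29 (tight); cooling 162/162 (tight).
From A_Bᵀ y = c: 1·y_feedstock + 6·y_cooling = 21; 1·y_feedstock + 3·y_cooling = 13.5.
Solving: y_feedstock = 6, y_cooling = 2.5.
Shadow price of cooling = 2.5.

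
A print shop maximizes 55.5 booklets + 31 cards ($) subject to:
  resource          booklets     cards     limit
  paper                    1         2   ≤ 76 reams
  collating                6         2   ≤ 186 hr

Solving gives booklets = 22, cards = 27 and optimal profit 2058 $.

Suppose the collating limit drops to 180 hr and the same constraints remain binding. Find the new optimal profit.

Check each constraint at x*: paper 76/76 (tight); collating 186/186 (tight).
The binding rows give the dual system: 1·y_paper + 6·y_collating = 55.5 and 2·y_paper + 2·y_collating = 31.
→ y_paper = 7.5 and y_collating = 8.
Δz = y_collating·Δb = 8 × (-6) = -48, so new z* = 2058 − 48 = 2010.

2010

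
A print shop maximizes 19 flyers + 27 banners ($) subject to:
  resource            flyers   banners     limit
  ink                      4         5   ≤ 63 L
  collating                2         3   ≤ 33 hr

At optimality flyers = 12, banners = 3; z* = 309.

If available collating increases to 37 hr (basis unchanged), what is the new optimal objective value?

At the optimum: ink uses 63 of 63 (binding); collating uses 33 of 33 (binding).
The binding rows give the dual system: 4·y_ink + 2·y_collating = 19 and 5·y_ink + 3·y_collating = 27.
→ y_ink = 1.5 and y_collating = 6.5.
Δz = y_collating·Δb = 6.5 × (4) = 26, so new z* = 309 + 26 = 335.

335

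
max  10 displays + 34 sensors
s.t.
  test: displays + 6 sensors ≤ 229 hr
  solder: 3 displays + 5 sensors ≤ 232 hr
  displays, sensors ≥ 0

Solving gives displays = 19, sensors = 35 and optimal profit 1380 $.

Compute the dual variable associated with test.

4

At the optimum: test uses 229 of 229 (binding); solder uses 232 of 232 (binding).
From A_Bᵀ y = c: 1·y_test + 3·y_solder = 10; 6·y_test + 5·y_solder = 34.
Solving: y_test = 4, y_solder = 2.
Shadow price of test = 4.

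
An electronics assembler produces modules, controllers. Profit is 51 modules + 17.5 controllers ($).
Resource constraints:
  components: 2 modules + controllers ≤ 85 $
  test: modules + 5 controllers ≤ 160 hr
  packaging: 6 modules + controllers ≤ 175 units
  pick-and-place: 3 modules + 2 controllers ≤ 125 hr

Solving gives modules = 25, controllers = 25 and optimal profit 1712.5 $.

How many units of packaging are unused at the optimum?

packaging used = 6·25 + 1·25 = 175; slack = 175 − 175 = 0.

0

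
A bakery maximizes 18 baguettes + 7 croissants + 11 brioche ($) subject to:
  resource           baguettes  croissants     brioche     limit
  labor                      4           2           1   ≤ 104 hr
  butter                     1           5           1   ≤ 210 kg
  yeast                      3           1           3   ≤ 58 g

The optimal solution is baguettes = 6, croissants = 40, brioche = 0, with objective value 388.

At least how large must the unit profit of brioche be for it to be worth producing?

13.5

Binding: labor and yeast. Non-binding: butter (4 unused).
By complementary slackness, y = 0 for the non-binding constraint.
From A_Bᵀ y = c: 4·y_labor + 3·y_yeast = 18; 2·y_labor + 1·y_yeast = 7.
Solving: y_labor = 1.5, y_yeast = 4.
brioche enters the basis when its profit ≥ yᵀa₃ = 1.5·1 + 4·3 = 13.5.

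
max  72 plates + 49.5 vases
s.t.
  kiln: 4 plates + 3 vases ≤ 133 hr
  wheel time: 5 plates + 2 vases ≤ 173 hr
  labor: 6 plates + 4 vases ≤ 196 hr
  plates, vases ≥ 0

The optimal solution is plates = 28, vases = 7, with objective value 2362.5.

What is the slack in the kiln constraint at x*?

kiln used = 4·28 + 3·7 = 133; slack = 133 − 133 = 0.

0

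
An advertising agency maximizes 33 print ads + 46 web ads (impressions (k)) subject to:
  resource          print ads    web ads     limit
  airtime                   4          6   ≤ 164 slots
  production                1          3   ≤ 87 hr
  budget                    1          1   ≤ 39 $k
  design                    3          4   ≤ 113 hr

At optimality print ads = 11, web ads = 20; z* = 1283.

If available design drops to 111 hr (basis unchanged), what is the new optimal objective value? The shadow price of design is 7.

1269

Δb = -2, so new z* = 1283 + (7)·(-2) = 1283 − 14 = 1269.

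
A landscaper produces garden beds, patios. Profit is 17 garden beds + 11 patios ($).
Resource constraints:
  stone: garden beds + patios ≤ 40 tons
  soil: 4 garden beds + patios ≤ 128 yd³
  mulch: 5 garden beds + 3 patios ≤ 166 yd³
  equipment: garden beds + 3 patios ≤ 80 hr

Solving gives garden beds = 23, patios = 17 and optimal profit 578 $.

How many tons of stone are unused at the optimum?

stone used = 1·23 + 1·17 = 40; slack = 40 − 40 = 0.

0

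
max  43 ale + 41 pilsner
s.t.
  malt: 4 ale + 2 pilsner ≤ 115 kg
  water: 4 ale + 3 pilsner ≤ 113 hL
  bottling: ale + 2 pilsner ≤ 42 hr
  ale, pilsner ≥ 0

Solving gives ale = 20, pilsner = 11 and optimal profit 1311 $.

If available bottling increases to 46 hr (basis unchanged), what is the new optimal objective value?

1339

Check each constraint at x*: malt 102/115 (slack 13); water 113/113 (tight); bottling 42/42 (tight).
Since malt is not tight, its dual is 0.
From A_Bᵀ y = c: 4·y_water + 1·y_bottling = 43; 3·y_water + 2·y_bottling = 41.
Solving: y_water = 9, y_bottling = 7.
Δz = y_bottling·Δb = 7 × (4) = 28, so new z* = 1311 + 28 = 1339.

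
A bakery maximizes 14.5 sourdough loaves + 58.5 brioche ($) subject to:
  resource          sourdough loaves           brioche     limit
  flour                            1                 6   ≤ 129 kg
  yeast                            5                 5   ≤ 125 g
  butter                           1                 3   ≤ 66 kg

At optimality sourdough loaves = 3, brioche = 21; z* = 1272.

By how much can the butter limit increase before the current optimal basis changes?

Binding constraints: flour, butter. The basis is B = [[1,6],[1,3]] with det -3.
Per unit increase in butter, x* moves by d = (2, -0.3333).
The basis stays optimal until yeast becomes binding; allowable increase = 0.6 kg.

0.6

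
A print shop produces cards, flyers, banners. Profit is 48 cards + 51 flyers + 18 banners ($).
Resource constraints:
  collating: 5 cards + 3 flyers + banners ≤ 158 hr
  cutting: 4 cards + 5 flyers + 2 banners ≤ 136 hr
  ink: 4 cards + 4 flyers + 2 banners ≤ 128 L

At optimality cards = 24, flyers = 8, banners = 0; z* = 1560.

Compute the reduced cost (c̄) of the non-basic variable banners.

Binding: cutting and ink. Non-binding: collating (14 unused).
Since collating is not tight, its dual is 0.
Dual feasibility on the basic columns requires 4·y_cutting + 4·y_ink = 48, 5·y_cutting + 4·y_ink = 51.
This yields shadow prices y_cutting = 3, y_ink = 9.
Reduced cost of banners: c₃ − yᵀa₃ = 18 − (3·2 + 9·2) = 18 − 24 = -6.

-6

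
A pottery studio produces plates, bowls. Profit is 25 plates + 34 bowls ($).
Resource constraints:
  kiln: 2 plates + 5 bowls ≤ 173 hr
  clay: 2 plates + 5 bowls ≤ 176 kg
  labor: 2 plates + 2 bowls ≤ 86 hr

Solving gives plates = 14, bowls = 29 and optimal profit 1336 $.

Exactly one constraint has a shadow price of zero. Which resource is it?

kiln: 173/173 (binding)
clay: 173/176 (slack 3)
labor: 86/86 (binding)
By complementary slackness, a constraint with positive slack has shadow price 0 → clay.

clay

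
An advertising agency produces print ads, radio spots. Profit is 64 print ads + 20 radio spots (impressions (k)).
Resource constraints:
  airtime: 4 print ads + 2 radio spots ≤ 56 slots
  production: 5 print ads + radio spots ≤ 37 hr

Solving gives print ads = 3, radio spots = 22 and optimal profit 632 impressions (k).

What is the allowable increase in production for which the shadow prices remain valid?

Binding constraints: airtime, production. The basis is B = [[4,2],[5,1]] with det -6.
Per unit increase in production, x* moves by d = (0.3333, -0.6667).
The basis stays optimal until radio spots reaches 0; allowable increase = 33 hr.

33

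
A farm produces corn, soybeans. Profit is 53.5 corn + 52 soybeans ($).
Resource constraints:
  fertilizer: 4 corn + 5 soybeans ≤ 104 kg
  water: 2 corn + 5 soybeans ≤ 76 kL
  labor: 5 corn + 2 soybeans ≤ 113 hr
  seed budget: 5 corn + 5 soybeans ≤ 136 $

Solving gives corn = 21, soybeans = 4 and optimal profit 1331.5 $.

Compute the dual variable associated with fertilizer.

Binding: fertilizer and labor. Non-binding: water (14 unused), seed budget (11 unused).
Since water, seed budget are not tight, their duals are 0.
The binding rows give the dual system: 4·y_fertilizer + 5·y_labor = 53.5 and 5·y_fertilizer + 2·y_labor = 52.
Solving: y_fertilizer = 9, y_labor = 3.5.
Shadow price of fertilizer = 9.

9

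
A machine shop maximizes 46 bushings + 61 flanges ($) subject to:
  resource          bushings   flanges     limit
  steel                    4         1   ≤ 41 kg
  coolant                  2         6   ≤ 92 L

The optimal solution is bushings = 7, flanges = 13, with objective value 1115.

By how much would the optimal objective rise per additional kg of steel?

Both steel and coolant are binding at x*.
Dual feasibility on the basic columns requires 4·y_steel + 2·y_coolant = 46, 1·y_steel + 6·y_coolant = 61.
This yields shadow prices y_steel = 7, y_coolant = 9.
Shadow price of steel = 7.

7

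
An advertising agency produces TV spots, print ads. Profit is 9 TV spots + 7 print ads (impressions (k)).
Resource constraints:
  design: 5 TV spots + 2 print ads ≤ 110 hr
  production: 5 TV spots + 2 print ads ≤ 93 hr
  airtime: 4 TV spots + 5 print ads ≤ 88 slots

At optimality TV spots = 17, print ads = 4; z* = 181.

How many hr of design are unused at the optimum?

design used = 5·17 + 2·4 = 93; slack = 110 − 93 = 17.

17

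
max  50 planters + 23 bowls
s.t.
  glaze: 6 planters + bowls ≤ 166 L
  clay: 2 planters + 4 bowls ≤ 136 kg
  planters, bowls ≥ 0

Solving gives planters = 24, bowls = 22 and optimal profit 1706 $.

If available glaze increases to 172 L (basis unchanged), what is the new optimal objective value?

Both glaze and clay are binding at x*.
From A_Bᵀ y = c: 6·y_glaze + 2·y_clay = 50; 1·y_glaze + 4·y_clay = 23.
Solving: y_glaze = 7, y_clay = 4.
Δz = y_glaze·Δb = 7 × (6) = 42, so new z* = 1706 + 42 = 1748.

1748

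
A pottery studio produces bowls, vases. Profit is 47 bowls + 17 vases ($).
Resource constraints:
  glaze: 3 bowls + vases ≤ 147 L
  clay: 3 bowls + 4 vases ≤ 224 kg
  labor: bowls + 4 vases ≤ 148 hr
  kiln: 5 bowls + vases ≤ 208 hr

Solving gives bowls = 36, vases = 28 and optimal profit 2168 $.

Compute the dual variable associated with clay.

Binding: labor and kiln. Non-binding: glaze (11 unused), clay (4 unused).
By complementary slackness, y = 0 for the non-binding constraints.
From A_Bᵀ y = c: 1·y_labor + 5·y_kiln = 47; 4·y_labor + 1·y_kiln = 17.
Solving: y_labor = 2, y_kiln = 9.
Shadow price of clay = 0.

0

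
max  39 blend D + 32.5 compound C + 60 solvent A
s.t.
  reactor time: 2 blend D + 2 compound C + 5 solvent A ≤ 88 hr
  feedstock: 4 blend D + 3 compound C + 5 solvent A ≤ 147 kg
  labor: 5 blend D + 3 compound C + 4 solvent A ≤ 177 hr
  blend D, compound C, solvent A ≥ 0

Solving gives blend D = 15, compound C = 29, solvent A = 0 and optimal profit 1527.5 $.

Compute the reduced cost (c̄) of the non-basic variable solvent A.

Check each constraint at x*: reactor time 88/88 (tight); feedstock 147/147 (tight); labor 162/177 (slack 15).
By complementary slackness, y = 0 for the non-binding constraint.
From A_Bᵀ y = c: 2·y_reactor time + 4·y_feedstock = 39; 2·y_reactor time + 3·y_feedstock = 32.5.
Solving: y_reactor time = 6.5, y_feedstock = 6.5.
Reduced cost of solvent A: c₃ − yᵀa₃ = 60 − (6.5·5 + 6.5·5) = 60 − 65 = -5.

-5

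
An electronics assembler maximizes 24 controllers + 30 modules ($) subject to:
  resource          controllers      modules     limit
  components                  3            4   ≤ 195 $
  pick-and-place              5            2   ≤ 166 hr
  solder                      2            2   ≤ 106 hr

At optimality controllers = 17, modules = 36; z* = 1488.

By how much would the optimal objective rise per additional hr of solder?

3

Binding: components and solder. Non-binding: pick-and-place (9 unused).
By complementary slackness, y = 0 for the non-binding constraint.
The binding rows give the dual system: 3·y_components + 2·y_solder = 24 and 4·y_components + 2·y_solder = 30.
→ y_components = 6 and y_solder = 3.
Shadow price of solder = 3.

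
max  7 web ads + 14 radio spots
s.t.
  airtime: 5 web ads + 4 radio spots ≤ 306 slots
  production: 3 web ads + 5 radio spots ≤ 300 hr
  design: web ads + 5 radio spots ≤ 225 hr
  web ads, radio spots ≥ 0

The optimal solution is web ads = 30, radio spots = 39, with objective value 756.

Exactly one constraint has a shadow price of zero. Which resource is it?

airtime: 306/306 (binding)
production: 285/300 (slack 15)
design: 225/225 (binding)
By complementary slackness, a constraint with positive slack has shadow price 0 → production.

production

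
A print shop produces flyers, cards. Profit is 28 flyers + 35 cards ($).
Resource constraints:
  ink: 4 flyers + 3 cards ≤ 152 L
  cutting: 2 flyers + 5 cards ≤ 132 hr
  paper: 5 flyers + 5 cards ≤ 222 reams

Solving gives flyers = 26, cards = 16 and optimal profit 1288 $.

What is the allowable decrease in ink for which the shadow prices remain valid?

Binding constraints: ink, cutting. The basis is B = [[4,3],[2,5]] with det 14.
Per unit decrease in ink, x* moves by d = (-0.3571, 0.1429).
The basis stays optimal until flyers reaches 0; allowable decrease = 72.8 L.

72.8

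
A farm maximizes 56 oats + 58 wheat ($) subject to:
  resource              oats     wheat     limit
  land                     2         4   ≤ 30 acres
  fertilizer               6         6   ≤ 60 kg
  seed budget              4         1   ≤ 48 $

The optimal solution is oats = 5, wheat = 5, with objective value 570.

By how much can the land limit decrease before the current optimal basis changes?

Binding constraints: land, fertilizer. The basis is B = [[2,4],[6,6]] with det -12.
Per unit decrease in land, x* moves by d = (0.5, -0.5).
The basis stays optimal until wheat reaches 0; allowable decrease = 10 acres.

10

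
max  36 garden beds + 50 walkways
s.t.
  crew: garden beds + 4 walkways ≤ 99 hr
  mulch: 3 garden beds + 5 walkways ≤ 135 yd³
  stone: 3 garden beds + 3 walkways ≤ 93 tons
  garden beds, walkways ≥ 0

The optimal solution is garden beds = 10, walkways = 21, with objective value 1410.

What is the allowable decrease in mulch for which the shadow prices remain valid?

Binding constraints: mulch, stone. The basis is B = [[3,5],[3,3]] with det -6.
Per unit decrease in mulch, x* moves by d = (0.5, -0.5).
The basis stays optimal until walkways reaches 0; allowable decrease = 42 yd³.

42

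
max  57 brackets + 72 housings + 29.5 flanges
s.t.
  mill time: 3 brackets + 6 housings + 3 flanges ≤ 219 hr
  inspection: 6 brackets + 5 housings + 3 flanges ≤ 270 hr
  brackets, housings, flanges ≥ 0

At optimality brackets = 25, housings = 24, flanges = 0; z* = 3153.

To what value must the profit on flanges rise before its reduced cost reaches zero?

Both mill time and inspection are binding at x*.
From A_Bᵀ y = c: 3·y_mill time + 6·y_inspection = 57; 6·y_mill time + 5·y_inspection = 72.
This yields shadow prices y_mill time = 7, y_inspection = 6.
flanges enters the basis when its profit ≥ yᵀa₃ = 7·3 + 6·3 = 39.

39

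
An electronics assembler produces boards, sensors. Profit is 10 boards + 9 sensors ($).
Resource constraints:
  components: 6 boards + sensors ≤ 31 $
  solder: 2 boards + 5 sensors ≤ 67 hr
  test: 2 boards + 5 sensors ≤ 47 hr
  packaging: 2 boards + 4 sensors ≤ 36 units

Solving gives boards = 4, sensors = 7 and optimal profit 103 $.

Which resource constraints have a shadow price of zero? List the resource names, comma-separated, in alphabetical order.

components: 31/31 (binding)
solder: 43/67 (slack 24)
test: 43/47 (slack 4)
packaging: 36/36 (binding)
By complementary slackness, a constraint with positive slack has shadow price 0 → solder, test.

solder, test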